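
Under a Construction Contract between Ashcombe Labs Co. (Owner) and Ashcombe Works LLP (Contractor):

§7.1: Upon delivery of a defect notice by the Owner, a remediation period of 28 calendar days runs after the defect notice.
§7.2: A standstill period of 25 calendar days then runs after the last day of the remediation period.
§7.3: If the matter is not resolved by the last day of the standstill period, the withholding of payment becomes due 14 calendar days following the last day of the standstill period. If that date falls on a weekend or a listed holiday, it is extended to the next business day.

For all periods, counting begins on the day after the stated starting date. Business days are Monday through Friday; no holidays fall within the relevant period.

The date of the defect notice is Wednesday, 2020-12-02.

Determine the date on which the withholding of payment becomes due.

2021-02-08

The last day of the remediation period: 2020-12-02 + 28 days = 2020-12-30.
The last day of the standstill period: 25 calendar days after 2020-12-30 is 2021-01-24.
Adding 14 calendar days to 2021-01-24 gives 2021-02-07, which is the date on which the withholding of payment becomes due. That falls on a Sunday, so it rolls to the next business day, Monday, 2021-02-08.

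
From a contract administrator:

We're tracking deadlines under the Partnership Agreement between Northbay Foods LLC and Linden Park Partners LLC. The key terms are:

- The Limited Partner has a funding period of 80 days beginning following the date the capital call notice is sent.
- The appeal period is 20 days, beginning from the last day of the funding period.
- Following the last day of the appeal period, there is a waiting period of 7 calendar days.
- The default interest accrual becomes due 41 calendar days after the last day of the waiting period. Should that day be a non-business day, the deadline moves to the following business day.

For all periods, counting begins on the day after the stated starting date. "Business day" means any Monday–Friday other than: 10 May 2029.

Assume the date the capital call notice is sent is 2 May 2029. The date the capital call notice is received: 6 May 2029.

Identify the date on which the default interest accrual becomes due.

The last day of the funding period: 80 calendar days after 2 May 2029 is 21 July 2029.
Adding 20 calendar days to 21 July 2029 gives 10 August 2029, which is the last day of the appeal period.
The last day of the waiting period: 10 August 2029 + 7 days = 17 August 2029.
Adding 41 calendar days to 17 August 2029 gives 27 September 2029, which is the date on which the default interest accrual becomes due. 27 September 2029 is a Thursday and is not a listed holiday, so no roll-forward applies.

27 September 2029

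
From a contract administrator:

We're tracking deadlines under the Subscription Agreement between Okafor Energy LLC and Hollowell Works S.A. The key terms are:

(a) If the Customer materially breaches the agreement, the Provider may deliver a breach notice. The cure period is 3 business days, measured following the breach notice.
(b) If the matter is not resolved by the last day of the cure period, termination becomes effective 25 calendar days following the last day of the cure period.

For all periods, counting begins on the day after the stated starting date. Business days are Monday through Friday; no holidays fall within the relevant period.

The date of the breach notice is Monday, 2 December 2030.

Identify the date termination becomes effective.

From Monday, 2 December 2030, 3 business days (Dec 3, Dec 4, Dec 5, skipping weekends) brings us to Thursday, 5 December 2030, which is the last day of the cure period.
The date termination becomes effective: 25 calendar days after 5 December 2030 is 30 December 2030.

30 December 2030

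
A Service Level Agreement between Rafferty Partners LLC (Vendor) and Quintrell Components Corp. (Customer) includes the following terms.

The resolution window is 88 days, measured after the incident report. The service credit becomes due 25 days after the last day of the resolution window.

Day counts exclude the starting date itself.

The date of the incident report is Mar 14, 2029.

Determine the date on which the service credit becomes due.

The last day of the resolution window: Mar 14, 2029 + 88 days = Jun 10, 2029.
Adding 25 calendar days to Jun 10, 2029 gives Jul 5, 2029, which is the date on which the service credit becomes due.

Jul 5, 2029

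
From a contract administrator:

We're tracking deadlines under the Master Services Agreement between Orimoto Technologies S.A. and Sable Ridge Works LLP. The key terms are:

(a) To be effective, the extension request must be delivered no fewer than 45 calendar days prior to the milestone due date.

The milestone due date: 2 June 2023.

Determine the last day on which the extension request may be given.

Counting back 45 calendar days from 2 June 2023 gives 18 April 2023.

18 April 2023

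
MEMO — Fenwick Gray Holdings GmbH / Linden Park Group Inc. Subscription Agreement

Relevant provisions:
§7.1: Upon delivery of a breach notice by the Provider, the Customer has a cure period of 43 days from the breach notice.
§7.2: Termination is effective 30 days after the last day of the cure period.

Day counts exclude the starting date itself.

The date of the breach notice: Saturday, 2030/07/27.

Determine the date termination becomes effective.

2030/10/08

The last day of the cure period: 43 calendar days after 2030/07/27 is 2030/09/08.
The date termination becomes effective: 30 calendar days after 2030/09/08 is 2030/10/08.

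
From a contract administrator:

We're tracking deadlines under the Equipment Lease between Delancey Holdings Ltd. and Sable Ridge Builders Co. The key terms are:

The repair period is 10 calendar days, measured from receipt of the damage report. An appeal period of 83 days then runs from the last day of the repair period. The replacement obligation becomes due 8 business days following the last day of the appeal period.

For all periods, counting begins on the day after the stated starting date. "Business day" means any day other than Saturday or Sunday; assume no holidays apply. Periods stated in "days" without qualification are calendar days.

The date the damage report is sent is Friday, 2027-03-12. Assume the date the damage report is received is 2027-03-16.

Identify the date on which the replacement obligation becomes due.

2027-06-29

The last day of the repair period: 10 calendar days after 2027-03-16 is 2027-03-26.
The last day of the appeal period: 83 calendar days after 2027-03-26 is 2027-06-17.
The date on which the replacement obligation becomes due: counting 8 business days from Thursday, 2027-06-17 (Jun 18, Jun 21, Jun 22, Jun 23, Jun 24, Jun 25, Jun 28, Jun 29, skipping weekends) reaches Tuesday, 2027-06-29.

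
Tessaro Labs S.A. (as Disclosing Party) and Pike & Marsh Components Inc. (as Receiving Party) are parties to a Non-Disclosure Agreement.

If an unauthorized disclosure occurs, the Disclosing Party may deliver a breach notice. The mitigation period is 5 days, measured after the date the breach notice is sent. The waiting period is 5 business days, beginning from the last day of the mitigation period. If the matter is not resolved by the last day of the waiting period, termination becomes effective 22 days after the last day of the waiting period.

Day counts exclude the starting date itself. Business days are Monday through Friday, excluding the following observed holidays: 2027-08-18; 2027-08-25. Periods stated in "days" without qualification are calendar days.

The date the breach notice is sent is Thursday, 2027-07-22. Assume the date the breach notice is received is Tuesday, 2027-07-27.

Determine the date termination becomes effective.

2027-08-25

The last day of the mitigation period: 2027-07-22 + 5 days = 2027-07-27.
From Tuesday, 2027-07-27, 5 business days (Jul 28, Jul 29, Jul 30, Aug 2, Aug 3, skipping weekends) brings us to Tuesday, 2027-08-03, which is the last day of the waiting period.
The date termination becomes effective: 22 calendar days after 2027-08-03 is 2027-08-25.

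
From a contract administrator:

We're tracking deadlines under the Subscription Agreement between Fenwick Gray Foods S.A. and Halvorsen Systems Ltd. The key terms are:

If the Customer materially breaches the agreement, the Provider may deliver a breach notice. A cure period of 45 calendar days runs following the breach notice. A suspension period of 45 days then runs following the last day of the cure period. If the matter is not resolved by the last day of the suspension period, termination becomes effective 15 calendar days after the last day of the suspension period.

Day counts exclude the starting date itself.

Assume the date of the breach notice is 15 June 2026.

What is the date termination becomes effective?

28 September 2026

The last day of the cure period: 45 calendar days after 15 June 2026 is 30 July 2026.
The last day of the suspension period: 30 July 2026 + 45 days = 13 September 2026.
Adding 15 calendar days to 13 September 2026 gives 28 September 2026, which is the date termination becomes effective.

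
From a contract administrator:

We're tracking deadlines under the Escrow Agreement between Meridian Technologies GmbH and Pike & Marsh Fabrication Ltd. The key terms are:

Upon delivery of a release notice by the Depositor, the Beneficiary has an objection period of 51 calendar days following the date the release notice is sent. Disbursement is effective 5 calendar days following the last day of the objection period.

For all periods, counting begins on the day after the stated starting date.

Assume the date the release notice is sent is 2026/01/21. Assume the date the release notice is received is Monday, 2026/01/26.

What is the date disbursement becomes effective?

Adding 51 calendar days to 2026/01/21 gives 2026/03/13, which is the last day of the objection period.
The date disbursement becomes effective: 2026/03/13 + 5 days = 2026/03/18.

2026/03/18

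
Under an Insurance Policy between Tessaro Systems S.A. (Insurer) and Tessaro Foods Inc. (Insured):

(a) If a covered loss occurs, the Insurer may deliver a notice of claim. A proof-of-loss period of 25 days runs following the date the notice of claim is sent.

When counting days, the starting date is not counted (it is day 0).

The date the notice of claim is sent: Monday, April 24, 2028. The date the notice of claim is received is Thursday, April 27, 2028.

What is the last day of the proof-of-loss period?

Adding 25 calendar days to April 24, 2028 gives May 19, 2028, which is the last day of the proof-of-loss period.

May 19, 2028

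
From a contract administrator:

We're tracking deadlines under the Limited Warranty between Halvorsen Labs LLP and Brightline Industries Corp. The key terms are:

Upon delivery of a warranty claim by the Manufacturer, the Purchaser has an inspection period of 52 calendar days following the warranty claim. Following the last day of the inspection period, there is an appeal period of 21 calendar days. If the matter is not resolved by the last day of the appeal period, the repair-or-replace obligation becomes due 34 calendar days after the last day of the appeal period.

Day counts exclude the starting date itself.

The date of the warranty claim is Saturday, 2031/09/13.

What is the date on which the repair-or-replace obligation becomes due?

The last day of the inspection period: 2031/09/13 + 52 days = 2031/11/04.
Adding 21 calendar days to 2031/11/04 gives 2031/11/25, which is the last day of the appeal period.
The date on which the repair-or-replace obligation becomes due: 2031/11/25 + 34 days = 2031/12/29.

2031/12/29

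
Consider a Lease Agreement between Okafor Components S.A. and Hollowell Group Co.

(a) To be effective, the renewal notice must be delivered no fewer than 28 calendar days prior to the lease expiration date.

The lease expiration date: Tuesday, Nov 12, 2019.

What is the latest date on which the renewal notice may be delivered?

Oct 15, 2019

Counting back 28 calendar days from Nov 12, 2019 gives Oct 15, 2019.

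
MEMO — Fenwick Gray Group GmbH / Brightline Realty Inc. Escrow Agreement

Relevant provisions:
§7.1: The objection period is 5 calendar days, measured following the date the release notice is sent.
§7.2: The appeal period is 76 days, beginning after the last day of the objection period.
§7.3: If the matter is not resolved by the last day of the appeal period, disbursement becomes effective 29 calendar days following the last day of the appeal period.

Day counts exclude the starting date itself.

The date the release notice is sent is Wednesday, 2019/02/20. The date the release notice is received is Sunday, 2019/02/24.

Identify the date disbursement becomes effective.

Adding 5 calendar days to 2019/02/20 gives 2019/02/25, which is the last day of the objection period.
Adding 76 calendar days to 2019/02/25 gives 2019/05/12, which is the last day of the appeal period.
The date disbursement becomes effective: 29 calendar days after 2019/05/12 is 2019/06/10.

2019/06/10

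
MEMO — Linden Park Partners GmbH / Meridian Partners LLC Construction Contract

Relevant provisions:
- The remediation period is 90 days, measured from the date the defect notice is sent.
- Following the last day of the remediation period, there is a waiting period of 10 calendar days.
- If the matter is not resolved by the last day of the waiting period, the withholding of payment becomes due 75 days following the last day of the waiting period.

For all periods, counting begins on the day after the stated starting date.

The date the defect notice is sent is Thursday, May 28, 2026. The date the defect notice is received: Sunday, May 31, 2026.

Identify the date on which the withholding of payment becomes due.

Adding 90 calendar days to May 28, 2026 gives August 26, 2026, which is the last day of the remediation period.
The last day of the waiting period: August 26, 2026 + 10 days = September 5, 2026.
The date on which the withholding of payment becomes due: 75 calendar days after September 5, 2026 is November 19, 2026.

November 19, 2026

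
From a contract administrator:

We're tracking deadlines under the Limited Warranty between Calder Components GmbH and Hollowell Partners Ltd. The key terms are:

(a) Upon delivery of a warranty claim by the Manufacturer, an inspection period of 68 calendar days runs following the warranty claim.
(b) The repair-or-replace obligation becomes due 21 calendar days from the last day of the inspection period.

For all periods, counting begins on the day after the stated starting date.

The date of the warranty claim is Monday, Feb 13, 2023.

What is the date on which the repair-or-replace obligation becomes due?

The last day of the inspection period: Feb 13, 2023 + 68 days = Apr 22, 2023.
Adding 21 calendar days to Apr 22, 2023 gives May 13, 2023, which is the date on which the repair-or-replace obligation becomes due.

May 13, 2023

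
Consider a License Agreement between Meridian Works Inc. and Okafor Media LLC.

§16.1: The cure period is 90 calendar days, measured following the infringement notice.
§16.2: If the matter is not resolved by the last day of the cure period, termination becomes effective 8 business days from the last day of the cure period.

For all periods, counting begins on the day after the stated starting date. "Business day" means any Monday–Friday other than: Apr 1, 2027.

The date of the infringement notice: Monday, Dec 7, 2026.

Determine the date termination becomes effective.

Mar 17, 2027

Adding 90 calendar days to Dec 7, 2026 gives Mar 7, 2027, which is the last day of the cure period.
From Sunday, Mar 7, 2027, 8 business days (Mar 8, Mar 9, Mar 10, Mar 11, Mar 12, Mar 15, Mar 16, Mar 17, skipping weekends) brings us to Wednesday, Mar 17, 2027, which is the date termination becomes effective.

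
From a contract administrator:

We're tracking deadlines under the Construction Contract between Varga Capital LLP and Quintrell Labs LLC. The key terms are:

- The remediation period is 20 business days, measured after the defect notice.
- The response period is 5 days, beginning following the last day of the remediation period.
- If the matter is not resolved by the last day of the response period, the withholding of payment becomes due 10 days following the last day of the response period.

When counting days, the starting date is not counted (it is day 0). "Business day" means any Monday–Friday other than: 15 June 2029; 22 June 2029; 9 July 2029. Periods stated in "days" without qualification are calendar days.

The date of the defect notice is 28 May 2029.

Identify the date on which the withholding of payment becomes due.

From Monday, 28 May 2029, 20 business days (May 29, May 30, May 31, Jun 1, …, Jun 25, Jun 26, Jun 27, skipping weekends and the listed holidays on Jun 15, Jun 22) brings us to Wednesday, 27 June 2029, which is the last day of the remediation period.
The last day of the response period: 5 calendar days after 27 June 2029 is 2 July 2029.
The date on which the withholding of payment becomes due: 2 July 2029 + 10 days = 12 July 2029.

12 July 2029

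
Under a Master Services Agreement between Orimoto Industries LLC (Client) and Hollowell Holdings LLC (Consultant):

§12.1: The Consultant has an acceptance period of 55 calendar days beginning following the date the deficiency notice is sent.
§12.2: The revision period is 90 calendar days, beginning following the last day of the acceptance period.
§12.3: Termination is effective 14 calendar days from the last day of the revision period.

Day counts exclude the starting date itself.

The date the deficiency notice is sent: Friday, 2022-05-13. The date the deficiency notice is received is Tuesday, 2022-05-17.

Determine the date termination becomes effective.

2022-10-19

Adding 55 calendar days to 2022-05-13 gives 2022-07-07, which is the last day of the acceptance period.
The last day of the revision period: 90 calendar days after 2022-07-07 is 2022-10-05.
The date termination becomes effective: 14 calendar days after 2022-10-05 is 2022-10-19.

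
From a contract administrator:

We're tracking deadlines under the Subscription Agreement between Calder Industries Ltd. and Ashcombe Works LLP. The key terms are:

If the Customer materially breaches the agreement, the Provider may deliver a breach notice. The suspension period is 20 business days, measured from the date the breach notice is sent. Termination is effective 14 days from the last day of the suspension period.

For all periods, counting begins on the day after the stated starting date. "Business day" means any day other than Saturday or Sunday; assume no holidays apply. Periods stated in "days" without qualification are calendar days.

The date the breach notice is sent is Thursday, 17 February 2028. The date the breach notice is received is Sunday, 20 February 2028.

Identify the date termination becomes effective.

30 March 2028

The last day of the suspension period: 20 business days after Thursday, 17 February 2028, skipping weekends — Feb 18, Feb 21, Feb 22, Feb 23, …, Mar 14, Mar 15, Mar 16 — lands on Thursday, 16 March 2028.
Adding 14 calendar days to 16 March 2028 gives 30 March 2028, which is the date termination becomes effective.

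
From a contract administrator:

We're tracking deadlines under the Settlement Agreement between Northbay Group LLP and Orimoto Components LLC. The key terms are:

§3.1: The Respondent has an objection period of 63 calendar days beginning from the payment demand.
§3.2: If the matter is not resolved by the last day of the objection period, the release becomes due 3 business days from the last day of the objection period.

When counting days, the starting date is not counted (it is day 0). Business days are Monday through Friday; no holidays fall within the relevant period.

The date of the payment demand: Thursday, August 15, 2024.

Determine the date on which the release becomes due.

Adding 63 calendar days to August 15, 2024 gives October 17, 2024, which is the last day of the objection period.
The date on which the release becomes due: 3 business days after Thursday, October 17, 2024, skipping weekends — Oct 18, Oct 21, Oct 22 — lands on Tuesday, October 22, 2024.

October 22, 2024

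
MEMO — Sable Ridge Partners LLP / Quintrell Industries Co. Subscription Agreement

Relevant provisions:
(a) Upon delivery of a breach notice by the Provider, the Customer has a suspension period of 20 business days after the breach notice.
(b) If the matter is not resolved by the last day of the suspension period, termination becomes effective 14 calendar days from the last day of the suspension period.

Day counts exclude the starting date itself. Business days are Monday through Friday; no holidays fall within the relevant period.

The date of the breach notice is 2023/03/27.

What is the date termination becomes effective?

The last day of the suspension period: 20 business days after Monday, 2023/03/27, skipping weekends — Mar 28, Mar 29, Mar 30, Mar 31, …, Apr 20, Apr 21, Apr 24 — lands on Monday, 2023/04/24.
The date termination becomes effective: 2023/04/24 + 14 days = 2023/05/08.

2023/05/08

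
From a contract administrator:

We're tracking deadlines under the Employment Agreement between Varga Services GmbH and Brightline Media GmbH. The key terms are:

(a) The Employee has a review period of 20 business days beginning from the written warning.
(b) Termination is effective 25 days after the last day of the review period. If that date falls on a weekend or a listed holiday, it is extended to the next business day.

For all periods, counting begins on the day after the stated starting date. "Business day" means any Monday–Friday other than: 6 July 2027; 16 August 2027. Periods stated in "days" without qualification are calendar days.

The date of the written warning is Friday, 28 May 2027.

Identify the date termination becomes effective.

The last day of the review period: counting 20 business days from Friday, 28 May 2027 (May 31, Jun 1, Jun 2, Jun 3, …, Jun 23, Jun 24, Jun 25, skipping weekends) reaches Friday, 25 June 2027.
The date termination becomes effective: 25 calendar days after 25 June 2027 is 20 July 2027. 20 July 2027 is a Tuesday and is not a listed holiday, so no roll-forward applies.

20 July 2027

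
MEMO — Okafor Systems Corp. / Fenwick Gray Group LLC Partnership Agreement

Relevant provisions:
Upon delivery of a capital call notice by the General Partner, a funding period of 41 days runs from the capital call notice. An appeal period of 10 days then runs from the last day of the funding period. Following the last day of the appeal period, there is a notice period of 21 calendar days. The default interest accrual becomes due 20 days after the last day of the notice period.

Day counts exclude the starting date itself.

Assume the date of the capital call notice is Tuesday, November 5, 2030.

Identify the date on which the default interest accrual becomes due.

Adding 41 calendar days to November 5, 2030 gives December 16, 2030, which is the last day of the funding period.
The last day of the appeal period: 10 calendar days after December 16, 2030 is December 26, 2030.
The last day of the notice period: December 26, 2030 + 21 days = January 16, 2031.
The date on which the default interest accrual becomes due: 20 calendar days after January 16, 2031 is February 5, 2031.

February 5, 2031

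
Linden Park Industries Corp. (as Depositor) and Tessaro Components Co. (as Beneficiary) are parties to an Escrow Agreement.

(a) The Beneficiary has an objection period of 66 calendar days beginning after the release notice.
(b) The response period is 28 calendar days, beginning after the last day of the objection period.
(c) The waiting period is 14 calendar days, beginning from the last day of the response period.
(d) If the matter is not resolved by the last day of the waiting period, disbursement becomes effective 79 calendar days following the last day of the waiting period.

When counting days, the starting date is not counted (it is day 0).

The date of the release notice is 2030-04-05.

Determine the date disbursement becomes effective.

The last day of the objection period: 2030-04-05 + 66 days = 2030-06-10.
The last day of the response period: 2030-06-10 + 28 days = 2030-07-08.
The last day of the waiting period: 14 calendar days after 2030-07-08 is 2030-07-22.
Adding 79 calendar days to 2030-07-22 gives 2030-10-09, which is the date disbursement becomes effective.

2030-10-09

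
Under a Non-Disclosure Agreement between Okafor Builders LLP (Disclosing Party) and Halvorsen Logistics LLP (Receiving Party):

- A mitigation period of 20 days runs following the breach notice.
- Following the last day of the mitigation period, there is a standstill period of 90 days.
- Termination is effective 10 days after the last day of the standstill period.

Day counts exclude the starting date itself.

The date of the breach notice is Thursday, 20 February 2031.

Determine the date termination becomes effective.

The last day of the mitigation period: 20 calendar days after 20 February 2031 is 12 March 2031.
The last day of the standstill period: 12 March 2031 + 90 days = 10 June 2031.
The date termination becomes effective: 10 June 2031 + 10 days = 20 June 2031.

20 June 2031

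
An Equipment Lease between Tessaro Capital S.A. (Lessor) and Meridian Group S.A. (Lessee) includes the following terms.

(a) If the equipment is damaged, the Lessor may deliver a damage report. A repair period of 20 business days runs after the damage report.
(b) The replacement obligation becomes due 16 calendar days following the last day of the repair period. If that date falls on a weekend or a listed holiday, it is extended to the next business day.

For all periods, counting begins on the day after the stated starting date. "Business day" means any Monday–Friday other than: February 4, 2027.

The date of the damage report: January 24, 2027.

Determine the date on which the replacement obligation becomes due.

From Sunday, January 24, 2027, 20 business days (Jan 25, Jan 26, Jan 27, Jan 28, …, Feb 18, Feb 19, Feb 22, skipping weekends and the listed holiday on Feb 4) brings us to Monday, February 22, 2027, which is the last day of the repair period.
The date on which the replacement obligation becomes due: 16 calendar days after February 22, 2027 is March 10, 2027. March 10, 2027 is a Wednesday and is not a listed holiday, so no roll-forward applies.

March 10, 2027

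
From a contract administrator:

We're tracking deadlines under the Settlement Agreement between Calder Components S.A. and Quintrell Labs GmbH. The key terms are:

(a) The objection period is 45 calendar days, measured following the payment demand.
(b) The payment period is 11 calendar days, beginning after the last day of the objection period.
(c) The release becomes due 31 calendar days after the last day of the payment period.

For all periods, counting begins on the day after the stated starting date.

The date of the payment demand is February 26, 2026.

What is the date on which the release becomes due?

May 24, 2026

Adding 45 calendar days to February 26, 2026 gives April 12, 2026, which is the last day of the objection period.
The last day of the payment period: 11 calendar days after April 12, 2026 is April 23, 2026.
Adding 31 calendar days to April 23, 2026 gives May 24, 2026, which is the date on which the release becomes due.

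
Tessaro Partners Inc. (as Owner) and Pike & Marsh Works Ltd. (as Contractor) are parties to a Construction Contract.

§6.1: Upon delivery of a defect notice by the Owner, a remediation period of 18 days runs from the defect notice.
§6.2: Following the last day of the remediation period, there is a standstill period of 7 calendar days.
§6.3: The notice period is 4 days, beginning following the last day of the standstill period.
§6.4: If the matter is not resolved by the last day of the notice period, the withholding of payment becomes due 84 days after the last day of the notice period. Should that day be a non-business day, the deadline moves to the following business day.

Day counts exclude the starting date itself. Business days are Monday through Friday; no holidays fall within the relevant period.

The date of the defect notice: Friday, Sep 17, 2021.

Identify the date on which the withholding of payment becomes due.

The last day of the remediation period: Sep 17, 2021 + 18 days = Oct 5, 2021.
The last day of the standstill period: Oct 5, 2021 + 7 days = Oct 12, 2021.
The last day of the notice period: Oct 12, 2021 + 4 days = Oct 16, 2021.
The date on which the withholding of payment becomes due: 84 calendar days after Oct 16, 2021 is Jan 8, 2022. That falls on a Saturday, so it rolls to the next business day, Monday, Jan 10, 2022.

Jan 10, 2022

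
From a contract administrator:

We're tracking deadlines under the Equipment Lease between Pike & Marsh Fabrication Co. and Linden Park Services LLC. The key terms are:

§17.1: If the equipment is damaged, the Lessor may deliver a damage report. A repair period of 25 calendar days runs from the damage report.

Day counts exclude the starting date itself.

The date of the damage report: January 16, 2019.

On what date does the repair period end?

Adding 25 calendar days to January 16, 2019 gives February 10, 2019, which is the last day of the repair period.

February 10, 2019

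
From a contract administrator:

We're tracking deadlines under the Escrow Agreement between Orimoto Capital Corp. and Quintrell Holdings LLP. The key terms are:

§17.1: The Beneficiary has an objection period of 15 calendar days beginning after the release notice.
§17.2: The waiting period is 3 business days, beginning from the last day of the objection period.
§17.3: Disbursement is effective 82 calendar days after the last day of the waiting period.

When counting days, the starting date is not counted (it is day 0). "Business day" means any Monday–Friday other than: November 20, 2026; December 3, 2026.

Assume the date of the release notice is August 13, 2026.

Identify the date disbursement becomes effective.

November 23, 2026

The last day of the objection period: August 13, 2026 + 15 days = August 28, 2026.
The last day of the waiting period: 3 business days after Friday, August 28, 2026, skipping weekends — Aug 31, Sep 1, Sep 2 — lands on Wednesday, September 2, 2026.
The date disbursement becomes effective: 82 calendar days after September 2, 2026 is November 23, 2026.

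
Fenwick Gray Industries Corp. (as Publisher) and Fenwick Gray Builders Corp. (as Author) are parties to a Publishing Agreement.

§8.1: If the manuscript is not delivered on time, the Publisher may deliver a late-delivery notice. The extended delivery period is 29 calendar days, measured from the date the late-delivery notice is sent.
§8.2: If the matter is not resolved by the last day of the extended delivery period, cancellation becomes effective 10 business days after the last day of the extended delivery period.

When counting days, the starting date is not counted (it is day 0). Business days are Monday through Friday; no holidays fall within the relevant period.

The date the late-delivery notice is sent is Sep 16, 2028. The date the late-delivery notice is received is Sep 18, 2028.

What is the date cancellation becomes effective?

The last day of the extended delivery period: Sep 16, 2028 + 29 days = Oct 15, 2028.
From Sunday, Oct 15, 2028, 10 business days (Oct 16, Oct 17, Oct 18, Oct 19, Oct 20, Oct 23, Oct 24, Oct 25, Oct 26, Oct 27, skipping weekends) brings us to Friday, Oct 27, 2028, which is the date cancellation becomes effective.

Oct 27, 2028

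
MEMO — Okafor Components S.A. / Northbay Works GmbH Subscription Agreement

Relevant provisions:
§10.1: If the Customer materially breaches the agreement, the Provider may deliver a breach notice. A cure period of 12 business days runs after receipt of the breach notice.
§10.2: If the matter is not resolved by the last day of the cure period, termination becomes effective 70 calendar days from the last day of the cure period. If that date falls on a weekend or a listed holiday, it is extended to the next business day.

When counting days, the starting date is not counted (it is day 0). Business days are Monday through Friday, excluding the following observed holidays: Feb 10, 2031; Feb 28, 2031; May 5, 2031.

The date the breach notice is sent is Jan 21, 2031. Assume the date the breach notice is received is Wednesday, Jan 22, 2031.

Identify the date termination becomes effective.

Apr 18, 2031

The last day of the cure period: 12 business days after Wednesday, Jan 22, 2031, skipping weekends — Jan 23, Jan 24, Jan 27, Jan 28, …, Feb 5, Feb 6, Feb 7 — lands on Friday, Feb 7, 2031.
The date termination becomes effective: 70 calendar days after Feb 7, 2031 is Apr 18, 2031. Apr 18, 2031 is a Friday and is not a listed holiday, so no roll-forward applies.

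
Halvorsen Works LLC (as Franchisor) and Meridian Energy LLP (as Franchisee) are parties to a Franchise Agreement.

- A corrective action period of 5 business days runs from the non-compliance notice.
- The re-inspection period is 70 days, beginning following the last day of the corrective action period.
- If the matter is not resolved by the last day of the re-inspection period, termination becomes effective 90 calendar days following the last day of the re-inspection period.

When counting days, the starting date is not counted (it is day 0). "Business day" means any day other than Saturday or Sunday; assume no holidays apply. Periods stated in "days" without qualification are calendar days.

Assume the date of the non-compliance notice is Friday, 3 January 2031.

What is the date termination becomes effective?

19 June 2031

From Friday, 3 January 2031, 5 business days (Jan 6, Jan 7, Jan 8, Jan 9, Jan 10, skipping weekends) brings us to Friday, 10 January 2031, which is the last day of the corrective action period.
The last day of the re-inspection period: 70 calendar days after 10 January 2031 is 21 March 2031.
Adding 90 calendar days to 21 March 2031 gives 19 June 2031, which is the date termination becomes effective.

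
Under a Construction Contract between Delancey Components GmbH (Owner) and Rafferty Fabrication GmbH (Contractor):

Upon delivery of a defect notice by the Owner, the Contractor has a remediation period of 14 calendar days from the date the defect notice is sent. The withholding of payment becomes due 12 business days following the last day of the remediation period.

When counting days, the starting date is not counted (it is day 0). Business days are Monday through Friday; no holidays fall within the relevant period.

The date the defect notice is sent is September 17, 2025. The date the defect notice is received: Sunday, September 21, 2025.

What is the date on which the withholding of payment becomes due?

October 17, 2025

Adding 14 calendar days to September 17, 2025 gives October 1, 2025, which is the last day of the remediation period.
The date on which the withholding of payment becomes due: 12 business days after Wednesday, October 1, 2025, skipping weekends — Oct 2, Oct 3, Oct 6, Oct 7, …, Oct 15, Oct 16, Oct 17 — lands on Friday, October 17, 2025.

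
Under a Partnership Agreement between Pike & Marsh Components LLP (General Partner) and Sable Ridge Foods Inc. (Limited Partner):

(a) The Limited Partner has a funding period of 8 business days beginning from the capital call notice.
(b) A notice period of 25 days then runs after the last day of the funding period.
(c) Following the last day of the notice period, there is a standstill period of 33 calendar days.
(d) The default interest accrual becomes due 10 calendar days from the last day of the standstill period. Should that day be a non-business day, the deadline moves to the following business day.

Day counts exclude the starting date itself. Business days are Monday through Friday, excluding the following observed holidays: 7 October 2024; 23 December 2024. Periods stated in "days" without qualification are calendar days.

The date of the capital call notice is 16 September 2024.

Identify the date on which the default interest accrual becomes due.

The last day of the funding period: counting 8 business days from Monday, 16 September 2024 (Sep 17, Sep 18, Sep 19, Sep 20, Sep 23, Sep 24, Sep 25, Sep 26, skipping weekends) reaches Thursday, 26 September 2024.
The last day of the notice period: 26 September 2024 + 25 days = 21 October 2024.
The last day of the standstill period: 33 calendar days after 21 October 2024 is 23 November 2024.
The date on which the default interest accrual becomes due: 10 calendar days after 23 November 2024 is 3 December 2024. 3 December 2024 is a Tuesday and is not a listed holiday, so no roll-forward applies.

3 December 2024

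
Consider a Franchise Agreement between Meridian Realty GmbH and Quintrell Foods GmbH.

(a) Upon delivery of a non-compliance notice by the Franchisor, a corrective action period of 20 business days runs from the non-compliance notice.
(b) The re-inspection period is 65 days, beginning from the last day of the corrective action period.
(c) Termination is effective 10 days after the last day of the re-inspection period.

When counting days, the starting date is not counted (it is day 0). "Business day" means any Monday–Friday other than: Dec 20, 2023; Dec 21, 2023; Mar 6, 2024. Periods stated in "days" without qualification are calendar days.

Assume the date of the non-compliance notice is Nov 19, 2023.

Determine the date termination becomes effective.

The last day of the corrective action period: counting 20 business days from Sunday, Nov 19, 2023 (Nov 20, Nov 21, Nov 22, Nov 23, …, Dec 13, Dec 14, Dec 15, skipping weekends) reaches Friday, Dec 15, 2023.
The last day of the re-inspection period: Dec 15, 2023 + 65 days = Feb 18, 2024.
The date termination becomes effective: 10 calendar days after Feb 18, 2024 is Feb 28, 2024.

Feb 28, 2024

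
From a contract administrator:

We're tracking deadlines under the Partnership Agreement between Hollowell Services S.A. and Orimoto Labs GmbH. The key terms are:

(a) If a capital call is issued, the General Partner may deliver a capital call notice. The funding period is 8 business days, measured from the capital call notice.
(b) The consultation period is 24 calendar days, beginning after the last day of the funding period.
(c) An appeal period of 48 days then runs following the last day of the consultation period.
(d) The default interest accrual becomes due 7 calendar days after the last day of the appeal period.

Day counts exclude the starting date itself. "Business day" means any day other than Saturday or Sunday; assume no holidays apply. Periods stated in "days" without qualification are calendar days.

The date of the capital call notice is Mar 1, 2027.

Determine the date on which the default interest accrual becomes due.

May 29, 2027

The last day of the funding period: 8 business days after Monday, Mar 1, 2027, skipping weekends — Mar 2, Mar 3, Mar 4, Mar 5, Mar 8, Mar 9, Mar 10, Mar 11 — lands on Thursday, Mar 11, 2027.
Adding 24 calendar days to Mar 11, 2027 gives Apr 4, 2027, which is the last day of the consultation period.
The last day of the appeal period: 48 calendar days after Apr 4, 2027 is May 22, 2027.
Adding 7 calendar days to May 22, 2027 gives May 29, 2027, which is the date on which the default interest accrual becomes due.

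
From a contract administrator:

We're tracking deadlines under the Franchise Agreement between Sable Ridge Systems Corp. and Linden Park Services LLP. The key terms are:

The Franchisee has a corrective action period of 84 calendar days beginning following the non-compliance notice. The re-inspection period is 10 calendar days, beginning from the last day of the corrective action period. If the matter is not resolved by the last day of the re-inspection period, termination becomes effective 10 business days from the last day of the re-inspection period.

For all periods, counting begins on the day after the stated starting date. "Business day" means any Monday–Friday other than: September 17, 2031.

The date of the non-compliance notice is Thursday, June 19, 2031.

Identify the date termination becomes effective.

October 3, 2031

The last day of the corrective action period: 84 calendar days after June 19, 2031 is September 11, 2031.
The last day of the re-inspection period: 10 calendar days after September 11, 2031 is September 21, 2031.
The date termination becomes effective: 10 business days after Sunday, September 21, 2031, skipping weekends — Sep 22, Sep 23, Sep 24, Sep 25, Sep 26, Sep 29, Sep 30, Oct 1, Oct 2, Oct 3 — lands on Friday, October 3, 2031.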